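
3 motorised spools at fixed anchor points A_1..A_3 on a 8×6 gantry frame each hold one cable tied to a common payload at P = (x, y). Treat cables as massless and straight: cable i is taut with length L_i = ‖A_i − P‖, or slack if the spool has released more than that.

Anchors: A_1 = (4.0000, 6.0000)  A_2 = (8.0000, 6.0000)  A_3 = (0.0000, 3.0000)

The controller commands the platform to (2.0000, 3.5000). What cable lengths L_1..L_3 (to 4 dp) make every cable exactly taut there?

(3.2016, 6.5000, 2.0616)

L_1 = √((4.0000−2.0000)² + (6.0000−3.5000)²) = 3.2016
L_2 = √((8.0000−2.0000)² + (6.0000−3.5000)²) = 6.5000
L_3 = √((0.0000−2.0000)² + (3.0000−3.5000)²) = 2.0616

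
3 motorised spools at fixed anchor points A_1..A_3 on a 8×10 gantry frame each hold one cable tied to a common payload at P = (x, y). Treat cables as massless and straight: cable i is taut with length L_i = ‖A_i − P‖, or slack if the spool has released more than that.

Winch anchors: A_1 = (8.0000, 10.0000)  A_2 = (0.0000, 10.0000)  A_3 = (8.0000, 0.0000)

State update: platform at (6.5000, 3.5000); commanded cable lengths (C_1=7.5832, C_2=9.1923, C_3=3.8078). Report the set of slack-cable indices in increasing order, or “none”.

1

i=1: geometric 6.6708 vs commanded 7.5832 ⇒ slack
i=2: geometric 9.1924 vs commanded 9.1923 ⇒ taut
i=3: geometric 3.8079 vs commanded 3.8078 ⇒ taut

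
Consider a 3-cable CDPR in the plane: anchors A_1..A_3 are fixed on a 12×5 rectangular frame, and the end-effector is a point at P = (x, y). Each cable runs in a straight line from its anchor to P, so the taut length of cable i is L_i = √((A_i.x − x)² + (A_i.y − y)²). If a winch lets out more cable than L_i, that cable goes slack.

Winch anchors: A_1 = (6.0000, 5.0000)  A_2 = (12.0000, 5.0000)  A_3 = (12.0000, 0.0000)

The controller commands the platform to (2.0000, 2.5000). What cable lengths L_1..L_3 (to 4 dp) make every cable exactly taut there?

(4.7170, 10.3078, 10.3078)

cable 1: Δx=4.0000, Δy=2.5000; L_1 = √(Δx²+Δy²) = 4.7170
cable 2: Δx=10.0000, Δy=2.5000; L_2 = √(Δx²+Δy²) = 10.3078
cable 3: Δx=10.0000, Δy=-2.5000; L_3 = √(Δx²+Δy²) = 10.3078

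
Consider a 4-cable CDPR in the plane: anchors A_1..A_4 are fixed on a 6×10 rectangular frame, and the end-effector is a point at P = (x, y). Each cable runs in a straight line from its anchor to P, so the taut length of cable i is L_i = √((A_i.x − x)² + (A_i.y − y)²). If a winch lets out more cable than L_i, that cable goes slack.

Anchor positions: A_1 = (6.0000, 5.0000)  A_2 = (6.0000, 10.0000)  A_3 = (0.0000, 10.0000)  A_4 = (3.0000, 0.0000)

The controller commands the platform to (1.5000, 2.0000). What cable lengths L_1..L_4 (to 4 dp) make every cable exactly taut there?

(5.4083, 9.1788, 8.1394, 2.5000)

L_1 = √((6.0000−1.5000)² + (5.0000−2.0000)²) = 5.4083
L_2 = √((6.0000−1.5000)² + (10.0000−2.0000)²) = 9.1788
L_3 = √((0.0000−1.5000)² + (10.0000−2.0000)²) = 8.1394
L_4 = √((3.0000−1.5000)² + (0.0000−2.0000)²) = 2.5000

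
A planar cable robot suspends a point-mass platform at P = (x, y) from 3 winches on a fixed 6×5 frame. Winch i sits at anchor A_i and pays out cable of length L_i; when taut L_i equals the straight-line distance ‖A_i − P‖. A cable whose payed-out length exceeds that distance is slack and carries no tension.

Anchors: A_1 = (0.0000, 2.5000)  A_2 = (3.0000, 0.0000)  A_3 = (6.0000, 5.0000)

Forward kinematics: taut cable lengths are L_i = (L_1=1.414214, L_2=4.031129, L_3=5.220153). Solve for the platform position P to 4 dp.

(1.0000, 3.5000)

expand ‖A_i−P‖²=L_i² and subtract eq 1 (c_i ≔ ‖A_i‖²−L_i²)
c_1 = 0.0000+6.2500−2.0000 = 4.2500
eq1−eq2 → [-6.0000  5.0000]·P = 11.5000
eq1−eq3 → [-12.0000  -5.0000]·P = -29.5000
2×2 solve → P = (1.0000, 3.5000)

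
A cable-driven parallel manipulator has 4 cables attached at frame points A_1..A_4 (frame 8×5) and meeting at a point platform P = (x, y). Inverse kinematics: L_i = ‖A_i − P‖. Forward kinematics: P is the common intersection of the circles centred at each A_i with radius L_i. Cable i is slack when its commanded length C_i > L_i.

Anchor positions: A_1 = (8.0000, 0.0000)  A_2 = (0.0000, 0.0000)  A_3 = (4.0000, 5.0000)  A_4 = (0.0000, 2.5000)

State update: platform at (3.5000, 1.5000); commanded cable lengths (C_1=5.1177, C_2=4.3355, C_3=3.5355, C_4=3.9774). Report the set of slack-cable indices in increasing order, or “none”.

1, 2, 4

i=1: geometric 4.7434 vs commanded 5.1177 ⇒ slack
i=2: geometric 3.8079 vs commanded 4.3355 ⇒ slack
i=3: geometric 3.5355 vs commanded 3.5355 ⇒ taut
i=4: geometric 3.6401 vs commanded 3.9774 ⇒ slack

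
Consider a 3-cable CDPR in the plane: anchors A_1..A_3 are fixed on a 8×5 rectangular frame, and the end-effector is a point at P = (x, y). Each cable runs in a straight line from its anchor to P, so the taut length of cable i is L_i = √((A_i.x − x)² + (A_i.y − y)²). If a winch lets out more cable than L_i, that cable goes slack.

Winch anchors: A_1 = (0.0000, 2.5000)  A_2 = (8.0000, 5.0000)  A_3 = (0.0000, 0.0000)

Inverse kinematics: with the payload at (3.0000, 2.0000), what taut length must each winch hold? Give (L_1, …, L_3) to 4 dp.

L_1 = √((0.0000−3.0000)² + (2.5000−2.0000)²) = 3.0414
L_2 = √((8.0000−3.0000)² + (5.0000−2.0000)²) = 5.8310
L_3 = √((0.0000−3.0000)² + (0.0000−2.0000)²) = 3.6056

(3.0414, 5.8310, 3.6056)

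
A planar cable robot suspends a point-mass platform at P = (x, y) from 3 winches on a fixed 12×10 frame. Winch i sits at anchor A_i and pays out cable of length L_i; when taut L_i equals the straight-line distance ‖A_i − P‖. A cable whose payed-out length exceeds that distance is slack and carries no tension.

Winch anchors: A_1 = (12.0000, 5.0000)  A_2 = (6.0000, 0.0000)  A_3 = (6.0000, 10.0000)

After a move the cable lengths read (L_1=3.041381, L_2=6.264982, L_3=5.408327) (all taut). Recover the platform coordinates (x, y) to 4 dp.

(9.0000, 5.5000)

expand ‖A_i−P‖²=L_i² and subtract eq 1 (k_i ≔ ‖A_i‖²−L_i²)
k_1 = 144.0000+25.0000−9.2500 = 159.7500
eq1−eq2 → [12.0000  10.0000]·P = 163.0000
eq1−eq3 → [12.0000  -10.0000]·P = 53.0000
2×2 solve → P = (9.0000, 5.5000)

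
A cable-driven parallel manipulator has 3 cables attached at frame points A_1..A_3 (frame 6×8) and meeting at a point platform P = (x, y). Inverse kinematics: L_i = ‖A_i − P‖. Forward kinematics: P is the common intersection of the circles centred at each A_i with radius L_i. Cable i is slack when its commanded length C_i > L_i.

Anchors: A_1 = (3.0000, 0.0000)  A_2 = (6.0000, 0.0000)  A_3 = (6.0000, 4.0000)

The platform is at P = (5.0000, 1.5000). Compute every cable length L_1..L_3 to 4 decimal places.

cable 1: Δx=-2.0000, Δy=-1.5000; L_1 = √(Δx²+Δy²) = 2.5000
cable 2: Δx=1.0000, Δy=-1.5000; L_2 = √(Δx²+Δy²) = 1.8028
cable 3: Δx=1.0000, Δy=2.5000; L_3 = √(Δx²+Δy²) = 2.6926

(2.5000, 1.8028, 2.6926)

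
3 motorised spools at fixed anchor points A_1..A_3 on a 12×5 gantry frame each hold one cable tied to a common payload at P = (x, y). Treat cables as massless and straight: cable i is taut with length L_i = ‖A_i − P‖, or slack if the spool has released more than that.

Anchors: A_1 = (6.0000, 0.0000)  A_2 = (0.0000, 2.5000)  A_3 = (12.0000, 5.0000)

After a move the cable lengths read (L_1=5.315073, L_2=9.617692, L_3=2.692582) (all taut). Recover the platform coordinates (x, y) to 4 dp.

(9.5000, 4.0000)

each cable: (A_i−P)·(A_i−P) = L_i²; let k_i = ‖A_i‖²−L_i²
k_1 = 36.0000+0.0000−28.2500 = 7.7500
row 1: 12.0000x − 5.0000y = 94.0000  (k_2=-86.2500)
row 2: -12.0000x − 10.0000y = -154.0000  (k_3=161.7500)
Cramer on rows 1–2 → x = 9.5000, y = 4.0000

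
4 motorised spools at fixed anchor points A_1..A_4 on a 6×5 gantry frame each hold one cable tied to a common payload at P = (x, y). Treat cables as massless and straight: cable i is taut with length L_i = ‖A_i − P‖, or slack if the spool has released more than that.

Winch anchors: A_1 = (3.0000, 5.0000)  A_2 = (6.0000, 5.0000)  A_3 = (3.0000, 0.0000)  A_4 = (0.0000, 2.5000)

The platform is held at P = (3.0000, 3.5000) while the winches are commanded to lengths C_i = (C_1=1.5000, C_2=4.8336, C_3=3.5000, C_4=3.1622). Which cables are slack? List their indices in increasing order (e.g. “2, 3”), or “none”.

2

cable 1: L_1 = ‖A_1−P‖ = 1.5000;  C_1 = 1.5000 → taut
cable 2: L_2 = ‖A_2−P‖ = 3.3541;  C_2 = 4.8336 → slack
cable 3: L_3 = ‖A_3−P‖ = 3.5000;  C_3 = 3.5000 → taut
cable 4: L_4 = ‖A_4−P‖ = 3.1623;  C_4 = 3.1622 → taut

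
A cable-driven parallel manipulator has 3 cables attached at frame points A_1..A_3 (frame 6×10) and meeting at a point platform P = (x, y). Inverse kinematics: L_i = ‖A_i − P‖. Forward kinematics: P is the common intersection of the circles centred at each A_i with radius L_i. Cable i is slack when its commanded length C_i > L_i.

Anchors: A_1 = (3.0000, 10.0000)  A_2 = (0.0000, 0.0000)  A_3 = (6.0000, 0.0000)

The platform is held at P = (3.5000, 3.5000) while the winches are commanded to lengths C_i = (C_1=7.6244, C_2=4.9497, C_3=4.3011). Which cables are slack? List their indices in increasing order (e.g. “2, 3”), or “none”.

cable 1: √((-0.5000)²+(6.5000)²)=6.5192, C_1=7.6244: slack
cable 2: √((-3.5000)²+(-3.5000)²)=4.9497, C_2=4.9497: taut
cable 3: √((2.5000)²+(-3.5000)²)=4.3012, C_3=4.3011: taut

1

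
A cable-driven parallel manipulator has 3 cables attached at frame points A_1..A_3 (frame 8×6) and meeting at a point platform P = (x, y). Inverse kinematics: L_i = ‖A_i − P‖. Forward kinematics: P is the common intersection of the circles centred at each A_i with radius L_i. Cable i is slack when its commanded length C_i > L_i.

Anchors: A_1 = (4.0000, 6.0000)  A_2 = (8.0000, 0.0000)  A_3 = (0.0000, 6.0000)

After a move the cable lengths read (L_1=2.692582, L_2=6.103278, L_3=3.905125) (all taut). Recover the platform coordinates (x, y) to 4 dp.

(3.0000, 3.5000)

expand ‖A_i−P‖²=L_i² and subtract eq 1 (q_i ≔ ‖A_i‖²−L_i²)
q_1 = 16.0000+36.0000−7.2500 = 44.7500
eq1−eq2 → [-8.0000  12.0000]·P = 18.0000
eq1−eq3 → [8.0000  0.0000]·P = 24.0000
2×2 solve → P = (3.0000, 3.5000)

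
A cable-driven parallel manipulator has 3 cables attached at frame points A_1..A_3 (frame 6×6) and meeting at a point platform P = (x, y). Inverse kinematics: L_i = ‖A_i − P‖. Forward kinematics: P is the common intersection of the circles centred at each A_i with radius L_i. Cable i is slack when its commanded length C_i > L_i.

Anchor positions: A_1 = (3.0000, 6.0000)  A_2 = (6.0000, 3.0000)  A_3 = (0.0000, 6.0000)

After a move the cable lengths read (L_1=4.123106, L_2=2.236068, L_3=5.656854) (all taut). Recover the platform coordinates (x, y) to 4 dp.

(4.0000, 2.0000)

expand ‖A_i−P‖²=L_i² and subtract eq 1 (c_i ≔ ‖A_i‖²−L_i²)
c_1 = 9.0000+36.0000−17.0000 = 28.0000
eq1−eq2 → [-6.0000  6.0000]·P = -12.0000
eq1−eq3 → [6.0000  0.0000]·P = 24.0000
2×2 solve → P = (4.0000, 2.0000)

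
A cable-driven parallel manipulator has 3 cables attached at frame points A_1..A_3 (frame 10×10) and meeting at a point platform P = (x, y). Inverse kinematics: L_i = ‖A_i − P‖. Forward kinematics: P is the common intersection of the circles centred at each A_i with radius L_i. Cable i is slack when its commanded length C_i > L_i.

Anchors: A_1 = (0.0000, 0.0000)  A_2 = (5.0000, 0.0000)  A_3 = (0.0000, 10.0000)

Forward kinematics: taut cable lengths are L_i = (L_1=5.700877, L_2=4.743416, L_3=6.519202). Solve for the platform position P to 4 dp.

circle eqns → linear via eq_j − eq_1; set c_j = A_j·A_j − L_j²
c_1 = 0.0000+0.0000−32.5000 = -32.5000
-10.0000·x + 0.0000·y = c_1−c_2 = -35.0000
0.0000·x − 20.0000·y = c_1−c_3 = -90.0000
solve first two rows → x=3.5000, y=4.5000

(3.5000, 4.5000)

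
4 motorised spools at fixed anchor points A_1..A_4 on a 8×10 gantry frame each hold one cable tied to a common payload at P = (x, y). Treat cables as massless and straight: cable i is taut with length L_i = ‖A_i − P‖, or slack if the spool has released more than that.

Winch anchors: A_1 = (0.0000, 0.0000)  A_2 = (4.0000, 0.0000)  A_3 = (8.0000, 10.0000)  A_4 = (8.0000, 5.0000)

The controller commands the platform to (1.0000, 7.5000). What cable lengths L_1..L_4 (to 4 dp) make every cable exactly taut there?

(7.5664, 8.0777, 7.4330, 7.4330)

L_1 = √((0.0000−1.0000)² + (0.0000−7.5000)²) = 7.5664
L_2 = √((4.0000−1.0000)² + (0.0000−7.5000)²) = 8.0777
L_3 = √((8.0000−1.0000)² + (10.0000−7.5000)²) = 7.4330
L_4 = √((8.0000−1.0000)² + (5.0000−7.5000)²) = 7.4330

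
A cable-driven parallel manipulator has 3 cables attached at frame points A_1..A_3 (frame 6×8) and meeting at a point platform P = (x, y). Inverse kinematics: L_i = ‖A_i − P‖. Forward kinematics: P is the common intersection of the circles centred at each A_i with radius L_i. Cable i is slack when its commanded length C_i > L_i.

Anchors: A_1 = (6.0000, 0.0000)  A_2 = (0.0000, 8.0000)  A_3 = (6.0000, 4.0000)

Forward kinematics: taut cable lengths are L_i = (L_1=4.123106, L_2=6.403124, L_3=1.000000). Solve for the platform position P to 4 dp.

each cable: (A_i−P)·(A_i−P) = L_i²; let c_i = ‖A_i‖²−L_i²
c_1 = 36.0000+0.0000−17.0000 = 19.0000
row 1: 12.0000x − 16.0000y = -4.0000  (c_2=23.0000)
row 2: 0.0000x − 8.0000y = -32.0000  (c_3=51.0000)
Cramer on rows 1–2 → x = 5.0000, y = 4.0000

(5.0000, 4.0000)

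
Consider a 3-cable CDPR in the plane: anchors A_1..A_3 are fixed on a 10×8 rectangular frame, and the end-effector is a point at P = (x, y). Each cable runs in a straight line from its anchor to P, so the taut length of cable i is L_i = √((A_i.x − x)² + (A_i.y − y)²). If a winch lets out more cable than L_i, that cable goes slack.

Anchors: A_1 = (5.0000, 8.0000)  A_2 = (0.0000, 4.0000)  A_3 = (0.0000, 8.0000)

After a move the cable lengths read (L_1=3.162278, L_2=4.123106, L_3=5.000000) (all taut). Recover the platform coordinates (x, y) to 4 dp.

circle eqns → linear via eq_j − eq_1; set k_j = A_j·A_j − L_j²
k_1 = 25.0000+64.0000−10.0000 = 79.0000
10.0000·x + 8.0000·y = k_1−k_2 = 80.0000
10.0000·x + 0.0000·y = k_1−k_3 = 40.0000
solve first two rows → x=4.0000, y=5.0000

(4.0000, 5.0000)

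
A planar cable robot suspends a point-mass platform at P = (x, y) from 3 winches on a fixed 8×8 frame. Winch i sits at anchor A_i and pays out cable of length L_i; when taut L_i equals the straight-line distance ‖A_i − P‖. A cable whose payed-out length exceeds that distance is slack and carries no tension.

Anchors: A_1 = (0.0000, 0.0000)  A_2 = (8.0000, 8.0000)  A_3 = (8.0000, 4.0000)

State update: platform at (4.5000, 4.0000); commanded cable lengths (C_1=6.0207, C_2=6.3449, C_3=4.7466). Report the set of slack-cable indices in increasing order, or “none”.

2, 3

i=1: geometric 6.0208 vs commanded 6.0207 ⇒ taut
i=2: geometric 5.3151 vs commanded 6.3449 ⇒ slack
i=3: geometric 3.5000 vs commanded 4.7466 ⇒ slack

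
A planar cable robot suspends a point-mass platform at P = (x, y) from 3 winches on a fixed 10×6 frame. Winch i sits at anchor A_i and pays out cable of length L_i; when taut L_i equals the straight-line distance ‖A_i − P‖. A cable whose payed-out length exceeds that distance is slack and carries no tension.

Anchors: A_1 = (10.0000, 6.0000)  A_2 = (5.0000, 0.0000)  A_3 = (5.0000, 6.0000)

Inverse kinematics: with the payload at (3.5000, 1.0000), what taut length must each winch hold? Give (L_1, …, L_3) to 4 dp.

L_1: Δ = A_1−P = (6.5000, 5.0000) → ‖Δ‖ = √67.2500 = 8.2006
L_2: Δ = A_2−P = (1.5000, -1.0000) → ‖Δ‖ = √3.2500 = 1.8028
L_3: Δ = A_3−P = (1.5000, 5.0000) → ‖Δ‖ = √27.2500 = 5.2202

(8.2006, 1.8028, 5.2202)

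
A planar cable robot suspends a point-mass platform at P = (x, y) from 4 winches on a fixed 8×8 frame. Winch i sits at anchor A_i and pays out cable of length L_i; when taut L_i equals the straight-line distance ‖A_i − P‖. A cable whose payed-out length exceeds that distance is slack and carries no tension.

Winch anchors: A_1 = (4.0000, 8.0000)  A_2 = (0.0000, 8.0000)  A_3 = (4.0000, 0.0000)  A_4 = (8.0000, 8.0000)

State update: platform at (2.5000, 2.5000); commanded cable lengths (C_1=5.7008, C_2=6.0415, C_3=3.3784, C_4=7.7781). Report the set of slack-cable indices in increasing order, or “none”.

3

cable 1: L_1 = ‖A_1−P‖ = 5.7009;  C_1 = 5.7008 → taut
cable 2: L_2 = ‖A_2−P‖ = 6.0415;  C_2 = 6.0415 → taut
cable 3: L_3 = ‖A_3−P‖ = 2.9155;  C_3 = 3.3784 → slack
cable 4: L_4 = ‖A_4−P‖ = 7.7782;  C_4 = 7.7781 → taut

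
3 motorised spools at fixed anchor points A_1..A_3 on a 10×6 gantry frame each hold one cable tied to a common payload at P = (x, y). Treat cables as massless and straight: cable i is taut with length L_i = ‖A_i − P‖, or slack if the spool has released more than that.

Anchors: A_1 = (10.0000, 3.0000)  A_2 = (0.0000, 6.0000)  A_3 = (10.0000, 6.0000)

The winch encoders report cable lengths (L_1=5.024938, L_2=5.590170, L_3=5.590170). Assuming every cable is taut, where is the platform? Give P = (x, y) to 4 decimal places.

(5.0000, 3.5000)

expand ‖A_i−P‖²=L_i² and subtract eq 1 (q_i ≔ ‖A_i‖²−L_i²)
q_1 = 100.0000+9.0000−25.2500 = 83.7500
eq1−eq2 → [20.0000  -6.0000]·P = 79.0000
eq1−eq3 → [0.0000  -6.0000]·P = -21.0000
2×2 solve → P = (5.0000, 3.5000)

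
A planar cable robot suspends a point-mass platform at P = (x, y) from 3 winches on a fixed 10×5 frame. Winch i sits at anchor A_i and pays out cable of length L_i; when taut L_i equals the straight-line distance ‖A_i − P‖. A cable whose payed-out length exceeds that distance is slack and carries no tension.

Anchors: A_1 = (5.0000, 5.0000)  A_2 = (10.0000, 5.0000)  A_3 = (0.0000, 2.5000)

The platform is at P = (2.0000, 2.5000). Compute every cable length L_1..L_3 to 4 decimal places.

(3.9051, 8.3815, 2.0000)

L_1 = √((5.0000−2.0000)² + (5.0000−2.5000)²) = 3.9051
L_2 = √((10.0000−2.0000)² + (5.0000−2.5000)²) = 8.3815
L_3 = √((0.0000−2.0000)² + (2.5000−2.5000)²) = 2.0000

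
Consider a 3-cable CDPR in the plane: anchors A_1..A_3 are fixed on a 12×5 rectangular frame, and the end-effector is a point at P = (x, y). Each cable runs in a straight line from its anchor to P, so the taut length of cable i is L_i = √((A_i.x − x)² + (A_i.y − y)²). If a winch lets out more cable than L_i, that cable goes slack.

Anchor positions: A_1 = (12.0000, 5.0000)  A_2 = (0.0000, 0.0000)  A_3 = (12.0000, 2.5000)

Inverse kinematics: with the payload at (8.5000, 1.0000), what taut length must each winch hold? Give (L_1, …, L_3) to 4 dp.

(5.3151, 8.5586, 3.8079)

L_1: Δ = A_1−P = (3.5000, 4.0000) → ‖Δ‖ = √28.2500 = 5.3151
L_2: Δ = A_2−P = (-8.5000, -1.0000) → ‖Δ‖ = √73.2500 = 8.5586
L_3: Δ = A_3−P = (3.5000, 1.5000) → ‖Δ‖ = √14.5000 = 3.8079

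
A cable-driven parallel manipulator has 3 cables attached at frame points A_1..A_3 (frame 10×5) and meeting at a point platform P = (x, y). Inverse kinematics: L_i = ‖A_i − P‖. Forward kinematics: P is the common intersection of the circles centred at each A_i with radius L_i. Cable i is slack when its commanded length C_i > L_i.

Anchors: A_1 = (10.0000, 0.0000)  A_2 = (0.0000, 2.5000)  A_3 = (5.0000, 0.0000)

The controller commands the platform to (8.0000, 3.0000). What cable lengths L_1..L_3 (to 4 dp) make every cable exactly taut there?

L_1 = √((10.0000−8.0000)² + (0.0000−3.0000)²) = 3.6056
L_2 = √((0.0000−8.0000)² + (2.5000−3.0000)²) = 8.0156
L_3 = √((5.0000−8.0000)² + (0.0000−3.0000)²) = 4.2426

(3.6056, 8.0156, 4.2426)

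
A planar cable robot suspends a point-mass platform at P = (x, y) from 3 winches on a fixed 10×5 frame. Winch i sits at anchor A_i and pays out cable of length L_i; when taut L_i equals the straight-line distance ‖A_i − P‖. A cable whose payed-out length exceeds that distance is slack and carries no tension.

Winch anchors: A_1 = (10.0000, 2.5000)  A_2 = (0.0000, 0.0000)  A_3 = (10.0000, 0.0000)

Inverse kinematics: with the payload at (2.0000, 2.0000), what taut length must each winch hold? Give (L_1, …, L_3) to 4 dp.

(8.0156, 2.8284, 8.2462)

L_1 = √((10.0000−2.0000)² + (2.5000−2.0000)²) = 8.0156
L_2 = √((0.0000−2.0000)² + (0.0000−2.0000)²) = 2.8284
L_3 = √((10.0000−2.0000)² + (0.0000−2.0000)²) = 8.2462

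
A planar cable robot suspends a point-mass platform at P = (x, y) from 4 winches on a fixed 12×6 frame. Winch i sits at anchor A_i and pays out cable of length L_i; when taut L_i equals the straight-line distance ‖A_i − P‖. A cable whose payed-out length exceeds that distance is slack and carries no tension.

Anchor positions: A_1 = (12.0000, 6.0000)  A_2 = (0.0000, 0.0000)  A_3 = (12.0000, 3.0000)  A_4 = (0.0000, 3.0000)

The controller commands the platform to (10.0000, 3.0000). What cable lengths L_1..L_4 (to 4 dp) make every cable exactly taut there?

(3.6056, 10.4403, 2.0000, 10.0000)

L_1 = √((12.0000−10.0000)² + (6.0000−3.0000)²) = 3.6056
L_2 = √((0.0000−10.0000)² + (0.0000−3.0000)²) = 10.4403
L_3 = √((12.0000−10.0000)² + (3.0000−3.0000)²) = 2.0000
L_4 = √((0.0000−10.0000)² + (3.0000−3.0000)²) = 10.0000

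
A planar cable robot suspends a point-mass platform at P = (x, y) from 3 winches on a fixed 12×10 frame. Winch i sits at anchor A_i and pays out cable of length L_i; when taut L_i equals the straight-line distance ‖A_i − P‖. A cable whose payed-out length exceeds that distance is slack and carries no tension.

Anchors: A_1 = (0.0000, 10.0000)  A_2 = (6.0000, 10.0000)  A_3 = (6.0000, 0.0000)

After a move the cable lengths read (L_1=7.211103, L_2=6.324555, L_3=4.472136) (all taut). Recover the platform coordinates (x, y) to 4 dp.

(4.0000, 4.0000)

circle eqns → linear via eq_j − eq_1; set c_j = A_j·A_j − L_j²
c_1 = 0.0000+100.0000−52.0000 = 48.0000
-12.0000·x + 0.0000·y = c_1−c_2 = -48.0000
-12.0000·x + 20.0000·y = c_1−c_3 = 32.0000
solve first two rows → x=4.0000, y=4.0000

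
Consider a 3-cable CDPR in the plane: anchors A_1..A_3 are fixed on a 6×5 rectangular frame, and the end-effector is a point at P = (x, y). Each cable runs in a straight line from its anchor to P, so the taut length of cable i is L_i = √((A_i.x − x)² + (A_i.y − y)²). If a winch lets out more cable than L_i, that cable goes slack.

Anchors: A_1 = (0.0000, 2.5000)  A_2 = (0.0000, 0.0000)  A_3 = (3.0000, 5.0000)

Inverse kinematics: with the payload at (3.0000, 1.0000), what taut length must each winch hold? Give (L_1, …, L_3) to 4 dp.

(3.3541, 3.1623, 4.0000)

cable 1: Δx=-3.0000, Δy=1.5000; L_1 = √(Δx²+Δy²) = 3.3541
cable 2: Δx=-3.0000, Δy=-1.0000; L_2 = √(Δx²+Δy²) = 3.1623
cable 3: Δx=0.0000, Δy=4.0000; L_3 = √(Δx²+Δy²) = 4.0000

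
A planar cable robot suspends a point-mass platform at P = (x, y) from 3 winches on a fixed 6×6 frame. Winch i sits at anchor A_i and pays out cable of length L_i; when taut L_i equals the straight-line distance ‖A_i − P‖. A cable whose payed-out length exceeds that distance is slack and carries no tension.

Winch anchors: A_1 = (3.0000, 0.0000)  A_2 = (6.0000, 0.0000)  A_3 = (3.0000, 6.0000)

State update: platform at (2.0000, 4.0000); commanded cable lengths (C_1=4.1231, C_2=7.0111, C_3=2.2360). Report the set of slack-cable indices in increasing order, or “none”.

cable 1: √((1.0000)²+(-4.0000)²)=4.1231, C_1=4.1231: taut
cable 2: √((4.0000)²+(-4.0000)²)=5.6569, C_2=7.0111: slack
cable 3: √((1.0000)²+(2.0000)²)=2.2361, C_3=2.2360: taut

2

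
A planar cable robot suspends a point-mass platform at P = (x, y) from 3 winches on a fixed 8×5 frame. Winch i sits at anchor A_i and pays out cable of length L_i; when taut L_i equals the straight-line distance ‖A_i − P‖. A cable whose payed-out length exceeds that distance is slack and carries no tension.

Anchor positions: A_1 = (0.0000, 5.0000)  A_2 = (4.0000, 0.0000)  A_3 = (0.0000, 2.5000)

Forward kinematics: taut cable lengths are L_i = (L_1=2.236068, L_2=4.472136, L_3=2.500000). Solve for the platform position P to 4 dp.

(2.0000, 4.0000)

expand ‖A_i−P‖²=L_i² and subtract eq 1 (c_i ≔ ‖A_i‖²−L_i²)
c_1 = 0.0000+25.0000−5.0000 = 20.0000
eq1−eq2 → [-8.0000  10.0000]·P = 24.0000
eq1−eq3 → [0.0000  5.0000]·P = 20.0000
2×2 solve → P = (2.0000, 4.0000)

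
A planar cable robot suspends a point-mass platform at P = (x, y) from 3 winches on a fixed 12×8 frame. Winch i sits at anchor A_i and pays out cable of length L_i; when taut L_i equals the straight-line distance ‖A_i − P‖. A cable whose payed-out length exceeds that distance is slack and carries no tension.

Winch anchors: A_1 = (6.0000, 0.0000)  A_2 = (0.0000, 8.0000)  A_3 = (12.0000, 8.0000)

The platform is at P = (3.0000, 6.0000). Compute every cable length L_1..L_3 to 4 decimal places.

cable 1: Δx=3.0000, Δy=-6.0000; L_1 = √(Δx²+Δy²) = 6.7082
cable 2: Δx=-3.0000, Δy=2.0000; L_2 = √(Δx²+Δy²) = 3.6056
cable 3: Δx=9.0000, Δy=2.0000; L_3 = √(Δx²+Δy²) = 9.2195

(6.7082, 3.6056, 9.2195)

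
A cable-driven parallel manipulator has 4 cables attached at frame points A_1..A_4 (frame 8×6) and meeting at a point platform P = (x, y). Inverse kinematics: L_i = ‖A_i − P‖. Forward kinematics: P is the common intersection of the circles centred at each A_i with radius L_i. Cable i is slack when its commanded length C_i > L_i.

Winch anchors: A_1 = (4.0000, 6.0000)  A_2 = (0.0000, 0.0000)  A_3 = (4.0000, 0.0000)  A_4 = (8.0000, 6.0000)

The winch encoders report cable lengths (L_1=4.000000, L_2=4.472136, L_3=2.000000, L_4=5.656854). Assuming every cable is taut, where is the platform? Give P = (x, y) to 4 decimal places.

(4.0000, 2.0000)

expand ‖A_i−P‖²=L_i² and subtract eq 1 (q_i ≔ ‖A_i‖²−L_i²)
q_1 = 16.0000+36.0000−16.0000 = 36.0000
eq1−eq2 → [8.0000  12.0000]·P = 56.0000
eq1−eq3 → [0.0000  12.0000]·P = 24.0000
eq1−eq4 → [-8.0000  0.0000]·P = -32.0000
2×2 solve → P = (4.0000, 2.0000)
check cable 4: ‖A_4−P‖² = 32.0000 ≈ L_4² = 32.0000 ✓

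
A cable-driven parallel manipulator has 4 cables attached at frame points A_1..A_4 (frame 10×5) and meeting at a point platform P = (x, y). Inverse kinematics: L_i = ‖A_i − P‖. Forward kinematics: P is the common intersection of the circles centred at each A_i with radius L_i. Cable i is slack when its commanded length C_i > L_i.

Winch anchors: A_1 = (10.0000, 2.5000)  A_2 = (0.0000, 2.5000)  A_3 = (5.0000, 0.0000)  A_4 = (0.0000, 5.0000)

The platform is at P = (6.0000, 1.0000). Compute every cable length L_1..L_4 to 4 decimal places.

L_1: Δ = A_1−P = (4.0000, 1.5000) → ‖Δ‖ = √18.2500 = 4.2720
L_2: Δ = A_2−P = (-6.0000, 1.5000) → ‖Δ‖ = √38.2500 = 6.1847
L_3: Δ = A_3−P = (-1.0000, -1.0000) → ‖Δ‖ = √2.0000 = 1.4142
L_4: Δ = A_4−P = (-6.0000, 4.0000) → ‖Δ‖ = √52.0000 = 7.2111

(4.2720, 6.1847, 1.4142, 7.2111)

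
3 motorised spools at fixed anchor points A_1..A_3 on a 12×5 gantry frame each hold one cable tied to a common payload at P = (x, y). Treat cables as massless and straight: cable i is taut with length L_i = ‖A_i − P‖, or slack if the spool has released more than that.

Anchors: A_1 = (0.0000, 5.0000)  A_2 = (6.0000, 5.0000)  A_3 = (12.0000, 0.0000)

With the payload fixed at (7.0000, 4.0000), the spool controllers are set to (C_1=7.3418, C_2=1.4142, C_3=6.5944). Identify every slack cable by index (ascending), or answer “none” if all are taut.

cable 1: √((-7.0000)²+(1.0000)²)=7.0711, C_1=7.3418: slack
cable 2: √((-1.0000)²+(1.0000)²)=1.4142, C_2=1.4142: taut
cable 3: √((5.0000)²+(-4.0000)²)=6.4031, C_3=6.5944: slack

1, 3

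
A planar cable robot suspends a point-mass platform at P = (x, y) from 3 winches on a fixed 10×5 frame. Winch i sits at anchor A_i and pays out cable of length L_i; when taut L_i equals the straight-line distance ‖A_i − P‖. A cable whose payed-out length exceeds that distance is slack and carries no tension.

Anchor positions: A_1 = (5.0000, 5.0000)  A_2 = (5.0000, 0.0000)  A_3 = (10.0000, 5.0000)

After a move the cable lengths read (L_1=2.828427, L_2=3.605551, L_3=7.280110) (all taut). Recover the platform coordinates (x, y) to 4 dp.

each cable: (A_i−P)·(A_i−P) = L_i²; let q_i = ‖A_i‖²−L_i²
q_1 = 25.0000+25.0000−8.0000 = 42.0000
row 1: 0.0000x + 10.0000y = 30.0000  (q_2=12.0000)
row 2: -10.0000x + 0.0000y = -30.0000  (q_3=72.0000)
Cramer on rows 1–2 → x = 3.0000, y = 3.0000

(3.0000, 3.0000)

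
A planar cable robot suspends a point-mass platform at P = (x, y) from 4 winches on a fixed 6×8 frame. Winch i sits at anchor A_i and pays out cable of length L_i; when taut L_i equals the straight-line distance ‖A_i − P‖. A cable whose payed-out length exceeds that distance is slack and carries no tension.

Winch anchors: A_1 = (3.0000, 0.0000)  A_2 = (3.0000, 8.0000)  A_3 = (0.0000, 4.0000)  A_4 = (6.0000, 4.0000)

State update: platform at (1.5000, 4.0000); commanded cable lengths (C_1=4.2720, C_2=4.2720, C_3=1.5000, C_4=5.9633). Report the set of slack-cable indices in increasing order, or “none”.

cable 1: L_1 = ‖A_1−P‖ = 4.2720;  C_1 = 4.2720 → taut
cable 2: L_2 = ‖A_2−P‖ = 4.2720;  C_2 = 4.2720 → taut
cable 3: L_3 = ‖A_3−P‖ = 1.5000;  C_3 = 1.5000 → taut
cable 4: L_4 = ‖A_4−P‖ = 4.5000;  C_4 = 5.9633 → slack

4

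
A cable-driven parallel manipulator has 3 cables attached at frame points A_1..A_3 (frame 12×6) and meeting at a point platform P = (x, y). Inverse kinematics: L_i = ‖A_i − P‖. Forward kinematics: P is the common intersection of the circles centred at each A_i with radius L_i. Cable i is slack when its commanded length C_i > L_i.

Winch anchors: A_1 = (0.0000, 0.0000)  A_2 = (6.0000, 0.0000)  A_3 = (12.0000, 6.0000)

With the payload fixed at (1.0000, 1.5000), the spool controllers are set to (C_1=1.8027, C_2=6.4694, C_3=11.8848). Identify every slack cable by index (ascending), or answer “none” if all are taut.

2

i=1: geometric 1.8028 vs commanded 1.8027 ⇒ taut
i=2: geometric 5.2202 vs commanded 6.4694 ⇒ slack
i=3: geometric 11.8849 vs commanded 11.8848 ⇒ taut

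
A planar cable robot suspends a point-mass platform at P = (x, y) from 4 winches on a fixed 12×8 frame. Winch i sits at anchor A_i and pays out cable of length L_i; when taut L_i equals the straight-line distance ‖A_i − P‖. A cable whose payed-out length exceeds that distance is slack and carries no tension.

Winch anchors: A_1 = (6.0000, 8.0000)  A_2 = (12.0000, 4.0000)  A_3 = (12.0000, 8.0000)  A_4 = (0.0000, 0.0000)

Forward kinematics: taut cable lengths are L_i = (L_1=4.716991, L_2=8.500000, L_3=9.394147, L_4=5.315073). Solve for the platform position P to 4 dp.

(3.5000, 4.0000)

each cable: (A_i−P)·(A_i−P) = L_i²; let k_i = ‖A_i‖²−L_i²
k_1 = 36.0000+64.0000−22.2500 = 77.7500
row 1: -12.0000x + 8.0000y = -10.0000  (k_2=87.7500)
row 2: -12.0000x + 0.0000y = -42.0000  (k_3=119.7500)
row 3: 12.0000x + 16.0000y = 106.0000  (k_4=-28.2500)
Cramer on rows 1–2 → x = 3.5000, y = 4.0000
check cable 4: ‖A_4−P‖² = 28.2500 ≈ L_4² = 28.2500 ✓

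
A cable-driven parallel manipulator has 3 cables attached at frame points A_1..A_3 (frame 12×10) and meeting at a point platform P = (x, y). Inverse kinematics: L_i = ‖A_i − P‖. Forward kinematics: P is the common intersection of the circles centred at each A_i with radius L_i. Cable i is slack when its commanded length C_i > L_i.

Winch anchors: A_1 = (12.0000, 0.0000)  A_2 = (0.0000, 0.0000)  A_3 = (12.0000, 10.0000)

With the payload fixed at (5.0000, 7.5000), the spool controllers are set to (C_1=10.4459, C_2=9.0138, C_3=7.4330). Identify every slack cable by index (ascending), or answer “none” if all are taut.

1

i=1: geometric 10.2591 vs commanded 10.4459 ⇒ slack
i=2: geometric 9.0139 vs commanded 9.0138 ⇒ taut
i=3: geometric 7.4330 vs commanded 7.4330 ⇒ taut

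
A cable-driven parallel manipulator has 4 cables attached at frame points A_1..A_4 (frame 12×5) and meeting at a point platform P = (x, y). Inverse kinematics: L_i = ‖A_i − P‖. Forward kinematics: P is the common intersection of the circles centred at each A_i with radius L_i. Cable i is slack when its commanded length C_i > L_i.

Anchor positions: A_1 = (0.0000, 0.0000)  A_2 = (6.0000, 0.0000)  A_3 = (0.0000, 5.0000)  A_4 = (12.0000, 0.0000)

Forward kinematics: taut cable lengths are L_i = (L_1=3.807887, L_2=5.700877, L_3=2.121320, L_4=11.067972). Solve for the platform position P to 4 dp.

(1.5000, 3.5000)

circle eqns → linear via eq_j − eq_1; set k_j = A_j·A_j − L_j²
k_1 = 0.0000+0.0000−14.5000 = -14.5000
-12.0000·x + 0.0000·y = k_1−k_2 = -18.0000
0.0000·x − 10.0000·y = k_1−k_3 = -35.0000
-24.0000·x + 0.0000·y = k_1−k_4 = -36.0000
solve first two rows → x=1.5000, y=3.5000
check cable 4: ‖A_4−P‖² = 122.5000 ≈ L_4² = 122.5000 ✓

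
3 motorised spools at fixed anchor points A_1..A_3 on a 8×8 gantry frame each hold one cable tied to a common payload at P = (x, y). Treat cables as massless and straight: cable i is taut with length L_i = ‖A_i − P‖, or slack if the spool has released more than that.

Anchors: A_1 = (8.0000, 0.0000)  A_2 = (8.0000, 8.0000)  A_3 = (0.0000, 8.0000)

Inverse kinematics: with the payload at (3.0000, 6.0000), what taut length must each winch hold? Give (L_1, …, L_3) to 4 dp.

(7.8102, 5.3852, 3.6056)

cable 1: Δx=5.0000, Δy=-6.0000; L_1 = √(Δx²+Δy²) = 7.8102
cable 2: Δx=5.0000, Δy=2.0000; L_2 = √(Δx²+Δy²) = 5.3852
cable 3: Δx=-3.0000, Δy=2.0000; L_3 = √(Δx²+Δy²) = 3.6056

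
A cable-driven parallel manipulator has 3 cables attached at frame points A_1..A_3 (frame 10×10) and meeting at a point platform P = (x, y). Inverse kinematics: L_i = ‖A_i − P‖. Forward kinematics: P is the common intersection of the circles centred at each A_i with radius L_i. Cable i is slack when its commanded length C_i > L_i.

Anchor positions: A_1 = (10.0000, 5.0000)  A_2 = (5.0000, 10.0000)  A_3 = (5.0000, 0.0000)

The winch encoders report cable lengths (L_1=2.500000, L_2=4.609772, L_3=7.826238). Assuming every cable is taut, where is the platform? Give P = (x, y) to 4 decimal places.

(8.5000, 7.0000)

circle eqns → linear via eq_j − eq_1; set c_j = A_j·A_j − L_j²
c_1 = 100.0000+25.0000−6.2500 = 118.7500
10.0000·x − 10.0000·y = c_1−c_2 = 15.0000
10.0000·x + 10.0000·y = c_1−c_3 = 155.0000
solve first two rows → x=8.5000, y=7.0000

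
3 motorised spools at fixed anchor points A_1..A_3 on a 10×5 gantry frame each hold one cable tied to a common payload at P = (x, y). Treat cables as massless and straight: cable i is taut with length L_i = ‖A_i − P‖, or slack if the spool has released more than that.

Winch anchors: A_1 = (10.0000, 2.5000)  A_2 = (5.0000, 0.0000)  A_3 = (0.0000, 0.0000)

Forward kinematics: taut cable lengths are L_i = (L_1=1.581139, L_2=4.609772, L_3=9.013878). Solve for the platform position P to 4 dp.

each cable: (A_i−P)·(A_i−P) = L_i²; let c_i = ‖A_i‖²−L_i²
c_1 = 100.0000+6.2500−2.5000 = 103.7500
row 1: 10.0000x + 5.0000y = 100.0000  (c_2=3.7500)
row 2: 20.0000x + 5.0000y = 185.0000  (c_3=-81.2500)
Cramer on rows 1–2 → x = 8.5000, y = 3.0000

(8.5000, 3.0000)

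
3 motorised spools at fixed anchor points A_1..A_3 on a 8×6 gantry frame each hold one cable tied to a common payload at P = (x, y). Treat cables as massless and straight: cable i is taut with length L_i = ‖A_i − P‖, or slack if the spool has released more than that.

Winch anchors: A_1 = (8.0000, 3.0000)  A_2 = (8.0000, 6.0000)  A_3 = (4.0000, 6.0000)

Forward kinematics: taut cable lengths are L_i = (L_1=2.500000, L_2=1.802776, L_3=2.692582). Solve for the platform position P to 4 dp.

circle eqns → linear via eq_j − eq_1; set c_j = A_j·A_j − L_j²
c_1 = 64.0000+9.0000−6.2500 = 66.7500
0.0000·x − 6.0000·y = c_1−c_2 = -30.0000
8.0000·x − 6.0000·y = c_1−c_3 = 22.0000
solve first two rows → x=6.5000, y=5.0000

(6.5000, 5.0000)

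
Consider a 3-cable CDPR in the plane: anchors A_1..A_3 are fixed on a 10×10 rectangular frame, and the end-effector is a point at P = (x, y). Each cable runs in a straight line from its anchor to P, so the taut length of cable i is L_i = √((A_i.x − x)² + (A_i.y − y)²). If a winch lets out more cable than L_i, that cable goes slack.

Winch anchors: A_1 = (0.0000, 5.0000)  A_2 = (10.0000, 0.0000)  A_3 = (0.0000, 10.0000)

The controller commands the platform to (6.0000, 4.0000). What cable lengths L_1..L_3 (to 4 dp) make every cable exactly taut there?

(6.0828, 5.6569, 8.4853)

L_1 = √((0.0000−6.0000)² + (5.0000−4.0000)²) = 6.0828
L_2 = √((10.0000−6.0000)² + (0.0000−4.0000)²) = 5.6569
L_3 = √((0.0000−6.0000)² + (10.0000−4.0000)²) = 8.4853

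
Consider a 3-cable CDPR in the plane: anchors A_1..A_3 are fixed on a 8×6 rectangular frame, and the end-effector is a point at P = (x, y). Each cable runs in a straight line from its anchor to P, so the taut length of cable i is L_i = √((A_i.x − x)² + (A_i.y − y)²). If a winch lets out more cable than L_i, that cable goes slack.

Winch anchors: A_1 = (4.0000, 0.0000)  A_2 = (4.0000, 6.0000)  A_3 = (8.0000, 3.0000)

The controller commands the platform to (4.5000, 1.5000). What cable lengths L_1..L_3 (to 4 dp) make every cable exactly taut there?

L_1: Δ = A_1−P = (-0.5000, -1.5000) → ‖Δ‖ = √2.5000 = 1.5811
L_2: Δ = A_2−P = (-0.5000, 4.5000) → ‖Δ‖ = √20.5000 = 4.5277
L_3: Δ = A_3−P = (3.5000, 1.5000) → ‖Δ‖ = √14.5000 = 3.8079

(1.5811, 4.5277, 3.8079)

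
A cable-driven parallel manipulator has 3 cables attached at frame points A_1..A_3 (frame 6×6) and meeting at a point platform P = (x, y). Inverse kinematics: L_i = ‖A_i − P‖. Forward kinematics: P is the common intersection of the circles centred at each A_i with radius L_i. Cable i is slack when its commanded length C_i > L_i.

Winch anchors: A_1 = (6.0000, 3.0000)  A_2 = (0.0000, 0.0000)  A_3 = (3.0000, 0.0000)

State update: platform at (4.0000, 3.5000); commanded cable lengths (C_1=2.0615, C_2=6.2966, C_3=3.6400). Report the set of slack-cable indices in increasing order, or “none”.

cable 1: L_1 = ‖A_1−P‖ = 2.0616;  C_1 = 2.0615 → taut
cable 2: L_2 = ‖A_2−P‖ = 5.3151;  C_2 = 6.2966 → slack
cable 3: L_3 = ‖A_3−P‖ = 3.6401;  C_3 = 3.6400 → taut

2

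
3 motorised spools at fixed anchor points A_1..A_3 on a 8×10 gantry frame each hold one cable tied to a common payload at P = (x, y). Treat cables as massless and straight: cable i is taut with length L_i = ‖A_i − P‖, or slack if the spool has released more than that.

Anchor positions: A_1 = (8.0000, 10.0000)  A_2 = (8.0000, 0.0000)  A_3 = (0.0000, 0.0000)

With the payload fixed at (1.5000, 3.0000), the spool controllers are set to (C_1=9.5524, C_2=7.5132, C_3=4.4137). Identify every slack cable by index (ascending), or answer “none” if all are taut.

2, 3

cable 1: √((6.5000)²+(7.0000)²)=9.5525, C_1=9.5524: taut
cable 2: √((6.5000)²+(-3.0000)²)=7.1589, C_2=7.5132: slack
cable 3: √((-1.5000)²+(-3.0000)²)=3.3541, C_3=4.4137: slack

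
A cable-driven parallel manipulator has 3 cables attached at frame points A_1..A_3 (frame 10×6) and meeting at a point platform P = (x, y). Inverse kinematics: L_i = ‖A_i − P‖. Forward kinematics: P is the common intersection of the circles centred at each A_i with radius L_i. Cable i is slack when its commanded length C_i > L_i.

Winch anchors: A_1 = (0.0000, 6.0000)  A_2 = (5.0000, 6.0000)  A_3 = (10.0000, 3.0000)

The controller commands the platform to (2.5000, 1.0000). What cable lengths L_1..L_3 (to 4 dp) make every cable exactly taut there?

L_1 = √((0.0000−2.5000)² + (6.0000−1.0000)²) = 5.5902
L_2 = √((5.0000−2.5000)² + (6.0000−1.0000)²) = 5.5902
L_3 = √((10.0000−2.5000)² + (3.0000−1.0000)²) = 7.7621

(5.5902, 5.5902, 7.7621)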